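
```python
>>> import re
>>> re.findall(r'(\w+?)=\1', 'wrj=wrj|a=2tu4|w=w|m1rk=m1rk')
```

['wrj', 'w', 'm1rk']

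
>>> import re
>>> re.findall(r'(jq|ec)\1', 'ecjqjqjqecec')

After group 1 captures some text, `\1` only succeeds where that same text appears again.
Scanning left to right: at [2:6] match 'jqjq', group 1 = 'jq'; at [8:12] match 'ecec', group 1 = 'ec'.
Because there's exactly one group, `findall` drops the full match and keeps group 1 from each hit.

['jq', 'ec']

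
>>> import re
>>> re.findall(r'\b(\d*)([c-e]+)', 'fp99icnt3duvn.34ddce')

[('34', 'ddce')]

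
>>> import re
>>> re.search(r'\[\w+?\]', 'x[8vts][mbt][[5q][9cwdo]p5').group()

'[8vts]'

Unlike `match`, `search` isn't anchored — it looks for the pattern anywhere in the string.
The match spans [1:7] → '[8vts]'.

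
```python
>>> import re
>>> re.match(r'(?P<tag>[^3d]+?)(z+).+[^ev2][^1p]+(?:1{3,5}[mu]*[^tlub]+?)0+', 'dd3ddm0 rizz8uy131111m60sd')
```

With `match`, the pattern is implicitly anchored at the beginning.
Here the pattern fails at index 0, so the call returns None.

None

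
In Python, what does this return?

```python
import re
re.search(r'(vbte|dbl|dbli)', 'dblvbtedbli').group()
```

'dbl'

`re.search` scans for the first position where the pattern succeeds.
The match spans [0:3] → 'dbl'.
Captured: group 1 = 'dbl'.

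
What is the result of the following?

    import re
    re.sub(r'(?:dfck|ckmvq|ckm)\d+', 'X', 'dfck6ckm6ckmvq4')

'XXX'

Matches: at [0:5] → 'dfck6'; at [5:9] → 'ckm6'; at [9:15] → 'ckmvq4'.
Each match is replaced by 'X'.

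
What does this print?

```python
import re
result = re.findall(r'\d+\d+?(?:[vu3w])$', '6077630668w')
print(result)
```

['6077630668w']

This matches one or more of a digit, then one or more of a digit (lazy); then one of [vu3w] (non-capturing group); then anchored at the end.
Matches: at [0:11] → '6077630668w'.
`findall` yields the raw match text (1 of them) because the pattern has no groups.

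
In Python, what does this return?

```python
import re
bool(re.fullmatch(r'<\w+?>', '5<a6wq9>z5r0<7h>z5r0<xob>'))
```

`re.fullmatch` is like wrapping the pattern in `^…$` (in single-line mode).
Here there's no way to consume every character, so the call returns None, and `bool(None)` is False.

False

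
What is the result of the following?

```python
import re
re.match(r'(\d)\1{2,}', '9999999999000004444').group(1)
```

The match spans [0:10] → '9999999999'.
Captured: group 1 = '9'.

'9'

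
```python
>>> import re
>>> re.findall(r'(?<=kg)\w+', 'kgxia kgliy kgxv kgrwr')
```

['xia', 'liy', 'xv', 'rwr']

The positive lookaround only admits positions where the adjacent text matches; those characters stay outside the span.
Matches: at [2:5] → 'xia'; at [8:11] → 'liy'; at [14:16] → 'xv'; at [19:22] → 'rwr'.
`findall` yields the raw match text (4 of them) because the pattern has no groups.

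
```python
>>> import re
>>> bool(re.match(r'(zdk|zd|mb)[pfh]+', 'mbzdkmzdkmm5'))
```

False

`match` is anchored at position 0; if the pattern doesn't fit there, it returns None.
Here the string doesn't start with a match, so the call returns None, and `bool(None)` is False.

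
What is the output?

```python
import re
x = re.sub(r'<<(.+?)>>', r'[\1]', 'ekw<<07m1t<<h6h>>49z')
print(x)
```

ekw[07m1t<<h6h]49z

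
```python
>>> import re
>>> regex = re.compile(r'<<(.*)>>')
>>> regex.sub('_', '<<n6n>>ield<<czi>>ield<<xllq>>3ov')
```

'_3ov'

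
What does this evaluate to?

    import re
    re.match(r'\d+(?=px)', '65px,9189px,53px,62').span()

Because the assertion is zero-width, the text it checks is not consumed and won't appear in the result.
`re.match` won't scan ahead — the pattern has to work from the very first character.
The match spans [0:2] → '65'.

(0, 2)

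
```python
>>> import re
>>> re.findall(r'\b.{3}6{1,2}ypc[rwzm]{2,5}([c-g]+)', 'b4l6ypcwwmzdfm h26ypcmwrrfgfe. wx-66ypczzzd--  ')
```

['df', 'fgfe', 'd']

This matches a word boundary (`\b`, zero-width); then exactly 3 of any character, then 1 to 2 of a literal '6'; then the literal 'ypc', then 2 to 5 of one of [rwzm]; then one or more of a character in [c-g] (captured).
`findall` collects group 1 from each match (3 total).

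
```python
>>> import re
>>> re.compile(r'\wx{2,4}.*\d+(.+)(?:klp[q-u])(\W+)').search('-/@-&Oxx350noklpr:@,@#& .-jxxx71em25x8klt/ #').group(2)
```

':@,@#& .-'

The pattern matches a word character, then 2 to 4 of a literal 'x', then zero or more of any character; then one or more of a digit; then one or more of any character (captured); then the literal 'klp', then a character in [q-u] (non-capturing group); then one or more of a non-word character (captured).
`search` walks the string left to right and returns the first match it finds.
The match spans [5:26] → 'Oxx350noklpr:@,@#& .-'.
Captured: group 1 = 'no', group 2 = ':@,@#& .-'.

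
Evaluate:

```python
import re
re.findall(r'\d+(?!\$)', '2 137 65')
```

['2', '137', '65']

The negative lookahead/lookbehind blocks any match where the forbidden context is present.
Matches: at [0:1] → '2'; at [2:5] → '137'; at [6:8] → '65'.
Since nothing is captured, `findall` lists the 3 matched substrings directly.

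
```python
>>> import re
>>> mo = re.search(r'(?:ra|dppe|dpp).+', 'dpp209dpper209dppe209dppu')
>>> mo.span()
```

Unlike `match`, `search` isn't anchored — it looks for the pattern anywhere in the string.
The match spans [0:25] → 'dpp209dpper209dppe209dppu'.

(0, 25)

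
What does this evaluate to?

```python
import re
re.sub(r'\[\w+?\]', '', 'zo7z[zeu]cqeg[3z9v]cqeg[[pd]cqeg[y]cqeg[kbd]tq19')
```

'zo7zcqegcqeg[cqegcqegtq19'

`sub` substitutes '' at each match site.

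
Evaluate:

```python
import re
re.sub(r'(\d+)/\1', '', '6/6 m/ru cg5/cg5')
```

The backreference `\1` re-matches whatever the first group consumed, character for character.
Every occurrence is swapped for ''.

' m/ru cg5/cg5'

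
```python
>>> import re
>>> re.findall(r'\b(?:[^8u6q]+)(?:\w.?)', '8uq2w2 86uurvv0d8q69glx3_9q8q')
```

[' 86']

The pattern matches a word boundary (`\b`, zero-width); then one or more of any character except [8u6q] (non-capturing group); then a word character, then optionally any character (non-capturing group).
Walking the string: at [6:9] → ' 86'.
`findall` yields the raw match text (1 of them) because the pattern has no groups.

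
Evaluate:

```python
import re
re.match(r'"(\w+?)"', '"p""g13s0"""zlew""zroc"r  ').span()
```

(0, 3)

`re.match` won't scan ahead — the pattern has to work from the very first character.
The match spans [0:3] → '"p"'.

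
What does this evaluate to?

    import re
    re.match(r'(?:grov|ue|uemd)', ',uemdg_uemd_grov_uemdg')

None

`re.match` won't scan ahead — the pattern has to work from the very first character.
Here the pattern fails at index 0, so the call returns None.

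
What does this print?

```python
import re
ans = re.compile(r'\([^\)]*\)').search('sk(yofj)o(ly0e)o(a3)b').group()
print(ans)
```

(yofj)

`search` walks the string left to right and returns the first match it finds.
The match spans [2:8] → '(yofj)'.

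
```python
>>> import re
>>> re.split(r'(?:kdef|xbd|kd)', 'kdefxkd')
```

The regex engine tests alternatives in the order written; an earlier branch that matches wins even if a later one would match more.
Each match becomes a cut point; 3 segments remain.

['', 'x', '']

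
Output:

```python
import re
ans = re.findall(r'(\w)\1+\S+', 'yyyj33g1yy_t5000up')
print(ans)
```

['y']

After group 1 captures some text, `\1` only succeeds where that same text appears again.
With a single group, `findall` returns only what that group captured — 1 item.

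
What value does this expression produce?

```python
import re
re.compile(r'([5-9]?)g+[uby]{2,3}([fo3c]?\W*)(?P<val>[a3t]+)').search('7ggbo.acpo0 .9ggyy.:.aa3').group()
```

'9ggyy.:.aa3'

Pattern: optionally a character in [5-9] (captured); then one or more of the literal 'g', then 2 to 3 of one of [uby]; then optionally one of [fo3c], then zero or more of a non-word character (captured); then one or more of one of [a3t] (captured as 'val').
`search` walks the string left to right and returns the first match it finds.
The match spans [13:24] → '9ggyy.:.aa3'.
Captured: group 1 = '9', group 2 = '.:.', group 3 = 'aa3'.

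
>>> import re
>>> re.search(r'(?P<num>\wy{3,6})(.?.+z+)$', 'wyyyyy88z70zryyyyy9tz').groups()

The match spans [0:21] → 'wyyyyy88z70zryyyyy9tz'.
Captured: group 1 = 'wyyyyy', group 2 = '88z70zryyyyy9tz'.

('wyyyyy', '88z70zryyyyy9tz')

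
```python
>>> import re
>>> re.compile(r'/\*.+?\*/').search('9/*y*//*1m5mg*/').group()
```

With the lazy modifier that quantifier settles for the fewest repetitions that let the rest of the pattern succeed (the atoms after it are unaffected and can still be greedy).
`re.search` scans for the first position where the pattern succeeds.
The match spans [1:6] → '/*y*/'.

'/*y*/'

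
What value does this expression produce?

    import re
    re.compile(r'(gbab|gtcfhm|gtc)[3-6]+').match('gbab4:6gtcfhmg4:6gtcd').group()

'gbab4'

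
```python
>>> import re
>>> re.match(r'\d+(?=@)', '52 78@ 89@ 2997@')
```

None

Lookahead/lookbehind check context without consuming it, so the matched span excludes the asserted characters.
With `match`, the pattern is implicitly anchored at the beginning.
Here the string doesn't start with a match, so the call returns None.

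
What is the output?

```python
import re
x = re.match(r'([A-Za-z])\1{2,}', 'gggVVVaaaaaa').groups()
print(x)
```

('g',)

After group 1 captures some text, `\1` only succeeds where that same text appears again.
With `match`, the pattern is implicitly anchored at the beginning.
The match spans [0:3] → 'ggg'.
Captured: group 1 = 'g'.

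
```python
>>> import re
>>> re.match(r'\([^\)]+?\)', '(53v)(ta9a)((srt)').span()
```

`match` is anchored at position 0; if the pattern doesn't fit there, it returns None.
The match spans [0:5] → '(53v)'.

(0, 5)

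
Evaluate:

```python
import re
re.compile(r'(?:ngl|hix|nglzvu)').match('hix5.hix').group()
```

With `match`, the pattern is implicitly anchored at the beginning.
The match spans [0:3] → 'hix'.

'hix'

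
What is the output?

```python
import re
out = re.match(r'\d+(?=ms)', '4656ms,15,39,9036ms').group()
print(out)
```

4656

With `match`, the pattern is implicitly anchored at the beginning.
The match spans [0:4] → '4656'.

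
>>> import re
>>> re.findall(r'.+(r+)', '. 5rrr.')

['r']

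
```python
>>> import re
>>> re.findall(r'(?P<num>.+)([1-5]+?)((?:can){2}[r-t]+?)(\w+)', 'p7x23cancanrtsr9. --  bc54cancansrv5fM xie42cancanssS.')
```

[('p7x23cancanrtsr9. --  bc54cancansrv5fM xie4', '2', 'cancans', 'sS')]

A `+?`/`*?`/`{m,n}?` starts at its minimum and grows only as far as needed for what follows to match.
Multiple groups make `findall` return tuples — one 4-tuple for the one match.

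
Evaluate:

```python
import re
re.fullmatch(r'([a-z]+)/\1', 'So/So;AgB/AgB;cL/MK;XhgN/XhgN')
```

None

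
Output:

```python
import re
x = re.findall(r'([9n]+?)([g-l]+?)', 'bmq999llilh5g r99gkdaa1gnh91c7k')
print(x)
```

[('999', 'l'), ('99', 'g'), ('n', 'h')]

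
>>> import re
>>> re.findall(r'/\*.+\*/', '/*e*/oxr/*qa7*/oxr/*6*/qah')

['/*e*/oxr/*qa7*/oxr/*6*/']

Walking the string: at [0:23] → '/*e*/oxr/*qa7*/oxr/*6*/'.
No capturing groups, so `findall` returns the 1 full match string.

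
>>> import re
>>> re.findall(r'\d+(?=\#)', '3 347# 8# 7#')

['347', '8', '7']

Lookahead/lookbehind check context without consuming it, so the matched span excludes the asserted characters.
No capturing groups, so `findall` returns the 3 full match strings.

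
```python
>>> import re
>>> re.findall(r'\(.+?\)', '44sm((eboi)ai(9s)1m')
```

A non-greedy quantifier consumes as few characters as it can — just enough that the remainder of the pattern still matches from where it stops; whatever follows it matches normally.
Walking the string: at [4:11] → '((eboi)'; at [13:17] → '(9s)'.
Since nothing is captured, `findall` lists the 2 matched substrings directly.

['((eboi)', '(9s)']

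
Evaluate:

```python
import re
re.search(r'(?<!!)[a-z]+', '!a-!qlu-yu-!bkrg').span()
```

(5, 7)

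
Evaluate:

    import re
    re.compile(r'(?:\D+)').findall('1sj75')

['sj']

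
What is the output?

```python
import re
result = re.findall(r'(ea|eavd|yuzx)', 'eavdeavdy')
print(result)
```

['ea', 'ea']

Alternation isn't longest-match — the leftmost alternative that fits at this position is chosen.
Scanning left to right: at [0:2] match 'ea', group 1 = 'ea'; at [4:6] match 'ea', group 1 = 'ea'.
`findall` collects group 1 from each match (2 total).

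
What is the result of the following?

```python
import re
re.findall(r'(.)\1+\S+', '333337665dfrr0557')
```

['3']

After group 1 captures some text, `\1` only succeeds where that same text appears again.
Matches: at [0:17] match '333337665dfrr0557', group 1 = '3'.
One capturing group, so `findall` returns just the captured substring from the one match — 1 in all.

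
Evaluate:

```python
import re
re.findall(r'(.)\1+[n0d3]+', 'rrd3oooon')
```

['r', 'o']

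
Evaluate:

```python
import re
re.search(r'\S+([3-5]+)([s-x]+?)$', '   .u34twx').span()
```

(3, 10)

This matches one or more of a non-whitespace character; then one or more of a character in [3-5] (captured); then one or more of a character in [s-x] (lazy) (captured); then anchored at the end.
The match spans [3:10] → '.u34twx'.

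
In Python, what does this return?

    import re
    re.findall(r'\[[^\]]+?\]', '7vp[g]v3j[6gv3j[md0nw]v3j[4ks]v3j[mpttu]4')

No capturing groups, so `findall` returns the 4 full match strings.

['[g]', '[6gv3j[md0nw]', '[4ks]', '[mpttu]']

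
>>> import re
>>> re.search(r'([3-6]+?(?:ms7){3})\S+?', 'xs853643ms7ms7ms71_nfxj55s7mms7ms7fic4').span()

(3, 18)

This matches one or more of a character in [3-6] (lazy), then the literal 'ms7' repeated 3 times (captured); then one or more of a non-whitespace character (lazy).
A non-greedy quantifier consumes as few characters as it can — just enough that the remainder of the pattern still matches from where it stops; whatever follows it matches normally.
`re.search` scans for the first position where the pattern succeeds.
The match spans [3:18] → '53643ms7ms7ms71'.
Captured: group 1 = '53643ms7ms7ms7'.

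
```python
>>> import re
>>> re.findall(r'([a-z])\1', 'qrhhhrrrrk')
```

['h', 'r', 'r']

A backreference is literal: `\1` must see the identical characters the first group matched.
`findall` collects group 1 from each match (3 total).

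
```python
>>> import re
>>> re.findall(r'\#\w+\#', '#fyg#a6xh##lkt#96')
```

Walking the string: at [0:5] → '#fyg#'; at [10:15] → '#lkt#'.
`findall` yields the raw match text (2 of them) because the pattern has no groups.

['#fyg#', '#lkt#']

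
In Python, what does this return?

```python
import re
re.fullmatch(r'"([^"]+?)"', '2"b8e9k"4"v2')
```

None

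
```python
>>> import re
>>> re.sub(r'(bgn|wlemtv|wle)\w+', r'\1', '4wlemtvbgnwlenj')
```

Alternation isn't longest-match — the leftmost alternative that fits at this position is chosen.
Matches: at [1:15] → 'wlemtvbgnwlenj'.
The replacement refers to a captured group, so each match is rewritten using its own captured text.

'4wlemtv'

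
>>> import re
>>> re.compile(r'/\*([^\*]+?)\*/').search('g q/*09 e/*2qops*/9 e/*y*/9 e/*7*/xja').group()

`re.search` scans for the first position where the pattern succeeds.
The match spans [9:18] → '/*2qops*/'.
Captured: group 1 = '2qops'.

'/*2qops*/'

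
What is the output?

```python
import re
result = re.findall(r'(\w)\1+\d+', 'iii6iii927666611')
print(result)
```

`\1` is not a pattern — it's the concrete string captured by group 1, re-applied verbatim.
Because there's exactly one group, `findall` drops the full match and keeps group 1 from each hit.

['i', 'i']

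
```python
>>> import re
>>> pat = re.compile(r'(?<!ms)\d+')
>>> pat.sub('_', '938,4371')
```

A negative assertion filters positions out without eating any characters.
Matches: at [0:3] → '938'; at [4:8] → '4371'.
Every occurrence is swapped for '_'.

'_,_'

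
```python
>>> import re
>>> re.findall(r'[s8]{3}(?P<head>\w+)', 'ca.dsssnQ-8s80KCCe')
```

['nQ', '0KCCe']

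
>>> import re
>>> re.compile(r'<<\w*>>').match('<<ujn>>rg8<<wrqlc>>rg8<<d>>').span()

(0, 7)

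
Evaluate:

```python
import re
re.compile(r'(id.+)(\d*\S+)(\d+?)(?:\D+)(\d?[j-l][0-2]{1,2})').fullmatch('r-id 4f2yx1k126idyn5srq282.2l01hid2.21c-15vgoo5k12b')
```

None

`fullmatch` succeeds only if the pattern covers the string from start to end.
Here there's no way to consume every character, so the call returns None.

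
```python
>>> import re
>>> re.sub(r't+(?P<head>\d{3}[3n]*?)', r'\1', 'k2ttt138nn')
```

Each match is replaced using the text its own group 1 captured.

'k2138nn'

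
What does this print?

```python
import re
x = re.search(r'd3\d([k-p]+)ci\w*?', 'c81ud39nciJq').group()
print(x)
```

This matches the literal 'd3', then a digit; then one or more of a character in [k-p] (captured); then the literal 'ci', then zero or more of a word character (lazy).
The `?` after the quantifier makes it lazy — it takes as little as possible before letting the rest of the pattern try.
`re.search` tries every starting position until one works.
The match spans [4:10] → 'd39nci'.
Captured: group 1 = 'n'.

d39nci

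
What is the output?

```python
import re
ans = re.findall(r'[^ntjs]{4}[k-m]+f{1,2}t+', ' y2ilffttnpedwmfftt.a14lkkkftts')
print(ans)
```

Pattern: exactly 4 of any character except [ntjs], then one or more of a character in [k-m]; then 1 to 2 of a literal 'f', then one or more of the literal 't'.
Since nothing is captured, `findall` lists the 3 matched substrings directly.

[' y2ilfftt', 'pedwmfftt', '.a14lkkkftt']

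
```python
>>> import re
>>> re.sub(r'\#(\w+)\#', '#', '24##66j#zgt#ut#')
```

Each match is replaced by '#'.

'24##zgt#'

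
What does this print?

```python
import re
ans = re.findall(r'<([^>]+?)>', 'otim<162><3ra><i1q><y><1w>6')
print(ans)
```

['162', '3ra', 'i1q', 'y', '1w']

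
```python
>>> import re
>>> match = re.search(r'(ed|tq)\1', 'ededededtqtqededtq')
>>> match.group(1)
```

'ed'

A backreference is literal: `\1` must see the identical characters the first group matched.
`re.search` tries every starting position until one works.
The match spans [0:4] → 'eded'.
Captured: group 1 = 'ed'.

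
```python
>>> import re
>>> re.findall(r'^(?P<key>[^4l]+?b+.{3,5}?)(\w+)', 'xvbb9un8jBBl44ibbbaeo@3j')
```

[('xvbb9un', '8jBBl44ibbbaeo')]

The pattern matches anchored at the start of the string; then one or more of any character except [4l] (lazy), then one or more of the literal 'b', then 3 to 5 of any character (lazy) (captured as 'key'); then one or more of a word character (captured).
A `+?`/`*?`/`{m,n}?` starts at its minimum and grows only as far as needed for what follows to match.
Matches: at [0:21] match 'xvbb9un8jBBl44ibbbaeo', groups = ('xvbb9un', '8jBBl44ibbbaeo').
`findall` packs the 2 group values into a tuple for every match.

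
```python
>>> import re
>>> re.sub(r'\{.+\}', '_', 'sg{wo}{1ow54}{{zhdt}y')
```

'sg_y'

Every occurrence is swapped for '_'.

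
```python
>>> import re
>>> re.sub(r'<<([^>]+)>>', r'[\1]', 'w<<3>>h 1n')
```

'w[3]h 1n'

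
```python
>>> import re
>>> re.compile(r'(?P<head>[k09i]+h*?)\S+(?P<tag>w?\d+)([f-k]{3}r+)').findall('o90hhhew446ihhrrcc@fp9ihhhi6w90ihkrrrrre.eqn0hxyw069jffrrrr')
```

The pattern matches one or more of one of [k09i], then zero or more of the literal 'h' (lazy) (captured as 'head'); then one or more of a non-whitespace character; then optionally a literal 'w', then one or more of a digit (captured as 'tag'); then exactly 3 of a character in [f-k], then one or more of the literal 'r' (captured).
Because the quantifier is non-greedy, it stops expanding at the earliest point where the rest of the pattern can succeed.
Matches: at [1:59] match '90hhhew446ihhrrcc@fp9ihhhi6w90ihkrrrrre.eqn0hxyw069jffrrrr', groups = ('90', '9', 'jffrrrr').
Multiple groups make `findall` return tuples — one 3-tuple for the one match.

[('90', '9', 'jffrrrr')]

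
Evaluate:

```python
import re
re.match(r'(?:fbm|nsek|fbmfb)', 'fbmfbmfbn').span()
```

Branches in `(...|...)` are attempted left-to-right; the first branch that allows the whole pattern to succeed is taken.
`match` is anchored at position 0; if the pattern doesn't fit there, it returns None.
The match spans [0:3] → 'fbm'.

(0, 3)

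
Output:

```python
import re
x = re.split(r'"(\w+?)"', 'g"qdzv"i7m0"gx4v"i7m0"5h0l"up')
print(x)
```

['g', 'qdzv', 'i7m0', 'gx4v', 'i7m0', '5h0l', 'up']

Because the pattern has a capturing group, `split` also inserts each captured text between the pieces.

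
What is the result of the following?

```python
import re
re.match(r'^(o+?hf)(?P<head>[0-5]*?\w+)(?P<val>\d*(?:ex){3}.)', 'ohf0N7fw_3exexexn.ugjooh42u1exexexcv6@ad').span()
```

With `match`, the pattern is implicitly anchored at the beginning.
The match spans [0:17] → 'ohf0N7fw_3exexexn'.

(0, 17)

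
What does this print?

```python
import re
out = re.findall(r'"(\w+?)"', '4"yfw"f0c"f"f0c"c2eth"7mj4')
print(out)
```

Because there's exactly one group, `findall` drops the full match and keeps group 1 from each hit.

['yfw', 'f', 'c2eth']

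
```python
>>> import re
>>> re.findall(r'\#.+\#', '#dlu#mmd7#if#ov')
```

['#dlu#mmd7#if#']

Walking the string: at [0:13] → '#dlu#mmd7#if#'.
Since nothing is captured, `findall` lists the 1 matched substring directly.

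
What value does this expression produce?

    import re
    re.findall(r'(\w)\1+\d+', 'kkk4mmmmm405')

['k', 'm']

The backreference `\1` re-matches whatever the first group consumed, character for character.
One capturing group, so `findall` returns just the captured substring from each match — 2 in all.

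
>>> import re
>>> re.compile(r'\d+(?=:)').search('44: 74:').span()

(0, 2)

The `(?=…)`/`(?<=…)` assertion just peeks at neighbouring text; it doesn't advance the match position.
`re.search` scans for the first position where the pattern succeeds.
The match spans [0:2] → '44'.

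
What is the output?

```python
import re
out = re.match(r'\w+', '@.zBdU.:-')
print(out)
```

None

`re.match` only tries the pattern at the start of the string.
Here the pattern fails at index 0, so the call returns None.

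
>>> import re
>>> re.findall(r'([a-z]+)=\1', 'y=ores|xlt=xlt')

`\1` is not a pattern — it's the concrete string captured by group 1, re-applied verbatim.
Scanning left to right: at [7:14] match 'xlt=xlt', group 1 = 'xlt'.
One capturing group, so `findall` returns just the captured substring from the one match — 1 in all.

['xlt']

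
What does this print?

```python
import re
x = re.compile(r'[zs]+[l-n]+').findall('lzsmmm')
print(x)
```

The pattern matches one or more of one of [zs]; then one or more of a character in [l-n].
Walking the string: at [1:6] → 'zsmmm'.
Since nothing is captured, `findall` lists the 1 matched substring directly.

['zsmmm']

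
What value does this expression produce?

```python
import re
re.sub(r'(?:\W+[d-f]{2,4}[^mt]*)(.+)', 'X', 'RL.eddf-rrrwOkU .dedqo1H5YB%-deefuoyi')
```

The pattern matches one or more of a non-word character, then 2 to 4 of a character in [d-f], then zero or more of any character except [mt] (non-capturing group); then one or more of any character (captured).
Matches: at [2:37] → '.eddf-rrrwOkU .dedqo1H5YB%-deefuoyi'.
`sub` substitutes 'X' at each match site.

'RLX'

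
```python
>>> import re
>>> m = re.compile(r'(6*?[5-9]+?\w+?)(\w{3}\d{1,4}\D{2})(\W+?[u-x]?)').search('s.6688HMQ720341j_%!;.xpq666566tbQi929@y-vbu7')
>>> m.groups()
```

('6688HM', 'Q720341j_', '%')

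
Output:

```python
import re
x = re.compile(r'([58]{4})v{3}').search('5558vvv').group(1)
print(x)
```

Pattern: exactly 4 of one of [58] (captured); then exactly 3 of a literal 'v'.
`re.search` tries every starting position until one works.
The match spans [0:7] → '5558vvv'.
Captured: group 1 = '5558'.

5558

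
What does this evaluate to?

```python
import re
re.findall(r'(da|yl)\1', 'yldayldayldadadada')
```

After group 1 captures some text, `\1` only succeeds where that same text appears again.
One capturing group, so `findall` returns just the captured substring from each match — 2 in all.

['da', 'da']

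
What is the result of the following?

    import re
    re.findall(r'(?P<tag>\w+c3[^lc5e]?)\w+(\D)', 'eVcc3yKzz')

[('eVcc3y', 'z')]

`findall` packs the 2 group values into a tuple for every match.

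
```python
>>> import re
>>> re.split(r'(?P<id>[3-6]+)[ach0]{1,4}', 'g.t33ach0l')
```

The pattern matches one or more of a character in [3-6] (captured as 'id'); then 1 to 4 of one of [ach0].
`re.split` interleaves the captured-group text with the surrounding fragments.

['g.t', '33', 'l']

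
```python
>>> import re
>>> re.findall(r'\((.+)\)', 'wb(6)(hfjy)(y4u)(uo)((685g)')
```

`findall` collects group 1 from the one match (1 total).

['6)(hfjy)(y4u)(uo)((685g']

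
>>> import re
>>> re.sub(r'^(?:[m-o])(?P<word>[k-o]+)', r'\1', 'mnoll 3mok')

The pattern matches anchored at the start of the string; then a character in [m-o] (non-capturing group); then one or more of a character in [k-o] (captured as 'word').
Matches: at [0:5] → 'mnoll'.
`\1` in the replacement pulls in group 1's text for each match.

'noll 3mok'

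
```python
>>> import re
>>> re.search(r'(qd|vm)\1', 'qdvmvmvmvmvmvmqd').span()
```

(2, 6)

`\1` has to match the exact text group 1 already captured.
The match spans [2:6] → 'vmvm'.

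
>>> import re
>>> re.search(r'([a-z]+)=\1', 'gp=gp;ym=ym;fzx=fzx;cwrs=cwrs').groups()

('gp',)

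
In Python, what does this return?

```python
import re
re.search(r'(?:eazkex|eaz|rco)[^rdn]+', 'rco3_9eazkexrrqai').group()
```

'rco3_9eazkex'

`search` walks the string left to right and returns the first match it finds.
The match spans [0:12] → 'rco3_9eazkex'.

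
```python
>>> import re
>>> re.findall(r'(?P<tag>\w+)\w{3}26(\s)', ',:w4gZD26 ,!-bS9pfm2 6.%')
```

[('w4', ' ')]

Multiple groups make `findall` return tuples — one 2-tuple for the one match.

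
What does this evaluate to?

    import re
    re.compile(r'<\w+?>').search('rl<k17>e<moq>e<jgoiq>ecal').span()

`re.search` scans for the first position where the pattern succeeds.
The match spans [2:7] → '<k17>'.

(2, 7)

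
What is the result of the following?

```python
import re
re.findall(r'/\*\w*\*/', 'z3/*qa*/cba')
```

Walking the string: at [2:8] → '/*qa*/'.
`findall` yields the raw match text (1 of them) because the pattern has no groups.

['/*qa*/']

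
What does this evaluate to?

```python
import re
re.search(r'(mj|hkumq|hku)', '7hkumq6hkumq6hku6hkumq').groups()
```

Alternation isn't longest-match — the leftmost alternative that fits at this position is chosen.
`re.search` tries every starting position until one works.
The match spans [1:6] → 'hkumq'.
Captured: group 1 = 'hkumq'.

('hkumq',)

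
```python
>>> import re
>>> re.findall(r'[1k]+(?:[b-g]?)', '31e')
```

Pattern: one or more of one of [1k]; then optionally a character in [b-g] (non-capturing group).
Since nothing is captured, `findall` lists the 1 matched substring directly.

['1e']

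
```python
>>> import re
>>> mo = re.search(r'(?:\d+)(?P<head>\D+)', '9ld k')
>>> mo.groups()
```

('ld k',)

The match spans [0:5] → '9ld k'.
Captured: group 1 = 'ld k'.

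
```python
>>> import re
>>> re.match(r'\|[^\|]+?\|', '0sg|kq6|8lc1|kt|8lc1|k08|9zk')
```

`re.match` won't scan ahead — the pattern has to work from the very first character.
Here the string doesn't start with a match, so the call returns None.

None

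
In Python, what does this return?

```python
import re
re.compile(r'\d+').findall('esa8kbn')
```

['8']

Pattern: one or more of a digit.
Matches: at [3:4] → '8'.
`findall` yields the raw match text (1 of them) because the pattern has no groups.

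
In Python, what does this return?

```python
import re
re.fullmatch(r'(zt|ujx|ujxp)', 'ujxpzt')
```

`re.fullmatch` is like wrapping the pattern in `^…$` (in single-line mode).
Here the pattern can't cover the whole string, so the call returns None.

None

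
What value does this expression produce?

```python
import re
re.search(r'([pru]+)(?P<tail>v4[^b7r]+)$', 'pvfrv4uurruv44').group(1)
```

'uurru'

The pattern matches one or more of one of [pru] (captured); then the literal 'v4', then one or more of any character except [b7r] (captured as 'tail'); then anchored at the end.
Unlike `match`, `search` isn't anchored — it looks for the pattern anywhere in the string.
The match spans [6:14] → 'uurruv44'.
Captured: group 1 = 'uurru', group 2 = 'v44'.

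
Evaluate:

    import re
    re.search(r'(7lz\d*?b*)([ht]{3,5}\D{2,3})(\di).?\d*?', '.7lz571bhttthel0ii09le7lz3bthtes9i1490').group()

'7lz571bhttthel0ii'

This matches the literal '7lz', then zero or more of a digit (lazy), then zero or more of a literal 'b' (captured); then 3 to 5 of one of [ht], then 2 to 3 of a non-digit (captured); then a digit, then the literal 'i' (captured); then optionally any character, then zero or more of a digit (lazy).
A `+?`/`*?`/`{m,n}?` starts at its minimum and grows only as far as needed for what follows to match.
`re.search` tries every starting position until one works.
The match spans [1:18] → '7lz571bhttthel0ii'.
Captured: group 1 = '7lz571b', group 2 = 'httthel', group 3 = '0i'.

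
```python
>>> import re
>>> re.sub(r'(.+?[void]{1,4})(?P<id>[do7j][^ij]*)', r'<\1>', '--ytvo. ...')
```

Each match is replaced using the text its own group 1 captured.

'<--ytv>'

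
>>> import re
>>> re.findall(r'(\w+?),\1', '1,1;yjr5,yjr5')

['1', 'yjr5']

After group 1 captures some text, `\1` only succeeds where that same text appears again.
With a single group, `findall` returns only what that group captured — 2 items.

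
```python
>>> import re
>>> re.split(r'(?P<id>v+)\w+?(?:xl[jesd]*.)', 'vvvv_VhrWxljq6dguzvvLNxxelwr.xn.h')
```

['', 'vvvv', '6dguzvvLNxxelwr.xn.h']

Because the pattern has a capturing group, `split` also inserts each captured text between the pieces.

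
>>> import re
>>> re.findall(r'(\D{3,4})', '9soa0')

The pattern matches 3 to 4 of a non-digit (captured).
Matches: at [1:4] match 'soa', group 1 = 'soa'.
With a single group, `findall` returns only what that group captured — 1 item.

['soa']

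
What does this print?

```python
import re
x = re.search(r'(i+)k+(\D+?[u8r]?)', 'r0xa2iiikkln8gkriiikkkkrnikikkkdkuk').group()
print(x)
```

The pattern matches one or more of a literal 'i' (captured); then one or more of a literal 'k'; then one or more of a non-digit (lazy), then optionally one of [u8r] (captured).
Unlike `match`, `search` isn't anchored — it looks for the pattern anywhere in the string.
The match spans [5:11] → 'iiikkl'.
Captured: group 1 = 'iii', group 2 = 'l'.

iiikkl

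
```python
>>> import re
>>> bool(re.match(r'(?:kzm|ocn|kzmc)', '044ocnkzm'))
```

`re.match` won't scan ahead — the pattern has to work from the very first character.
Here the pattern fails at index 0, so the call returns None, and `bool(None)` is False.

False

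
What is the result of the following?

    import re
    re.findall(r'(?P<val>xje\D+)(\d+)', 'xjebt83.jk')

[('xjebt', '83')]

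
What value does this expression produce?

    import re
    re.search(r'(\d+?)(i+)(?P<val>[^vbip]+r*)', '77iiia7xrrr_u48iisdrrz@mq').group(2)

The match spans [0:15] → '77iiia7xrrr_u48'.
Captured: group 1 = '77', group 2 = 'iii', group 3 = 'a7xrrr_u48'.

'iii'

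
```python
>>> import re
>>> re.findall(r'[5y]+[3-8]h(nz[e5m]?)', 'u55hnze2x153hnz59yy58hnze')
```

Because there's exactly one group, `findall` drops the full match and keeps group 1 from each hit.

['nze', 'nz5', 'nze']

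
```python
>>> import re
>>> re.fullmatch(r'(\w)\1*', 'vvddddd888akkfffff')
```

A backreference is literal: `\1` must see the identical characters the first group matched.
`re.fullmatch` requires the pattern to consume the entire string.
Here the pattern can't cover the whole string, so the call returns None.

None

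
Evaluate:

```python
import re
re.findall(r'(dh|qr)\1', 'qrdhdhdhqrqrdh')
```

['dh', 'qr']

`\1` has to match the exact text group 1 already captured.
Because there's exactly one group, `findall` drops the full match and keeps group 1 from each hit.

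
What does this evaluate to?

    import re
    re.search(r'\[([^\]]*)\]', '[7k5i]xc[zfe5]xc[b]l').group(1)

The match spans [0:6] → '[7k5i]'.
Captured: group 1 = '7k5i'.

'7k5i'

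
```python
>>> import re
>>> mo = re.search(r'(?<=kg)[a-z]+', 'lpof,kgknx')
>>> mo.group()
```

'knx'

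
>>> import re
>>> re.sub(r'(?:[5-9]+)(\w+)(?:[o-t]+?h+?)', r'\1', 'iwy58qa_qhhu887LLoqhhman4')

'iwyqa_qhhu887LLohman4'

The pattern matches one or more of a character in [5-9] (non-capturing group); then one or more of a word character (captured); then one or more of a character in [o-t] (lazy), then one or more of the literal 'h' (lazy) (non-capturing group).
A `+?`/`*?`/`{m,n}?` starts at its minimum and grows only as far as needed for what follows to match.
Matches: at [3:20] → '58qa_qhhu887LLoqh'.
Each match is replaced using the text its own group 1 captured.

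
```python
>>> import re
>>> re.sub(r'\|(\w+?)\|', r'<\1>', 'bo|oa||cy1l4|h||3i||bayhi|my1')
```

'bo<oa><cy1l4>h|<3i><bayhi>my1'

Each match is replaced using the text its own group 1 captured.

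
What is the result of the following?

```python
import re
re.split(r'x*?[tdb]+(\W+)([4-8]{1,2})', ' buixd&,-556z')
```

[' bui', '&,-', '55', '6z']

Pattern: zero or more of the literal 'x' (lazy), then one or more of one of [tdb]; then one or more of a non-word character (captured); then 1 to 2 of a character in [4-8] (captured).
Matches to split on: at [4:11] → 'xd&,-55'.
Because the pattern has a capturing group, `split` also inserts each captured text between the pieces.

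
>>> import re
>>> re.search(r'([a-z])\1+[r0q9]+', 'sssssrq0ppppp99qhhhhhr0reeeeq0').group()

`\1` has to match the exact text group 1 already captured.
`search` walks the string left to right and returns the first match it finds.
The match spans [0:8] → 'sssssrq0'.
Captured: group 1 = 's'.

'sssssrq0'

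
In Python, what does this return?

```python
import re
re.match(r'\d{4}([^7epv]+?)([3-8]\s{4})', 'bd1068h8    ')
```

Pattern: exactly 4 of a digit; then one or more of any character except [7epv] (lazy) (captured); then a character in [3-8], then exactly 4 of whitespace (captured).
`match` is anchored at position 0; if the pattern doesn't fit there, it returns None.
Here the pattern fails at index 0, so the call returns None.

None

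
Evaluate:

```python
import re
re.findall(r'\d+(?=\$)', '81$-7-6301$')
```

['81', '6301']

Lookahead/lookbehind check context without consuming it, so the matched span excludes the asserted characters.
Walking the string: at [0:2] → '81'; at [6:10] → '6301'.
No capturing groups, so `findall` returns the 2 full match strings.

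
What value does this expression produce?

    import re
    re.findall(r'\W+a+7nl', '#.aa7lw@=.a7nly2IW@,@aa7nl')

['@=.a7nl', '@,@aa7nl']

The pattern matches one or more of a non-word character; then one or more of a literal 'a', then the literal '7nl'.
Scanning left to right: at [7:14] → '@=.a7nl'; at [18:26] → '@,@aa7nl'.
`findall` yields the raw match text (2 of them) because the pattern has no groups.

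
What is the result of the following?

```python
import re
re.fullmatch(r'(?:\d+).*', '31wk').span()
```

(0, 4)

`re.fullmatch` is like wrapping the pattern in `^…$` (in single-line mode).
The match spans [0:4] → '31wk'.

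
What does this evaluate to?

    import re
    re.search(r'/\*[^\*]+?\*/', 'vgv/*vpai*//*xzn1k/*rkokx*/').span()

Unlike `match`, `search` isn't anchored — it looks for the pattern anywhere in the string.
The match spans [3:11] → '/*vpai*/'.

(3, 11)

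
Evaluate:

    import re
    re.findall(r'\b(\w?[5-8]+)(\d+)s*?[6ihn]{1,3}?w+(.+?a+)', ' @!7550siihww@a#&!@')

[('755', '0', '@a')]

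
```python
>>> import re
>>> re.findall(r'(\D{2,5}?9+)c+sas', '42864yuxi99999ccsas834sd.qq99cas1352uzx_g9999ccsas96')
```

['yuxi99999', 'uzx_g9999']

The pattern matches 2 to 5 of a non-digit (lazy), then one or more of a literal '9' (captured); then one or more of the literal 'c', then the literal 'sas'.
Walking the string: at [5:19] match 'yuxi99999ccsas', group 1 = 'yuxi99999'; at [36:50] match 'uzx_g9999ccsas', group 1 = 'uzx_g9999'.
`findall` collects group 1 from each match (2 total).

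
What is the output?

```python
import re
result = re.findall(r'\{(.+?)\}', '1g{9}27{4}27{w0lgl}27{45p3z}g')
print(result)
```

['9', '4', 'w0lgl', '45p3z']

With the lazy modifier that quantifier settles for the fewest repetitions that let the rest of the pattern succeed (the atoms after it are unaffected and can still be greedy).
`findall` collects group 1 from each match (4 total).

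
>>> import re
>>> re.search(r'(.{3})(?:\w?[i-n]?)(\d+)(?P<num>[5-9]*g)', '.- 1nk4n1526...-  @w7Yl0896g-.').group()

'@w7Yl0896g'

Pattern: exactly 3 of any character (captured); then optionally a word character, then optionally a character in [i-n] (non-capturing group); then one or more of a digit (captured); then zero or more of a character in [5-9], then a literal 'g' (captured as 'num').
Unlike `match`, `search` isn't anchored — it looks for the pattern anywhere in the string.
The match spans [18:28] → '@w7Yl0896g'.
Captured: group 1 = '@w7', group 2 = '0896', group 3 = 'g'.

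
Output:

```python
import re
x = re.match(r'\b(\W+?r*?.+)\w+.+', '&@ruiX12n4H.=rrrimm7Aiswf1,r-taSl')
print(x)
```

With `match`, the pattern is implicitly anchored at the beginning.
Here the string doesn't start with a match, so the call returns None.

None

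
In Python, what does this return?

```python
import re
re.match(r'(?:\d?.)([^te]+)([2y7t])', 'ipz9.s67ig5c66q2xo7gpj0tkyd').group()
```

`match` is anchored at position 0; if the pattern doesn't fit there, it returns None.
The match spans [0:24] → 'ipz9.s67ig5c66q2xo7gpj0t'.

'ipz9.s67ig5c66q2xo7gpj0t'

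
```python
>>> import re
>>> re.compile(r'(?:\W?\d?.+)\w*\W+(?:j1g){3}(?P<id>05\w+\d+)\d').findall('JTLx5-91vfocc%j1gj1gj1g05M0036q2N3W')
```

Because there's exactly one group, `findall` drops the full match and keeps group 1 from the one hit.

['05M003']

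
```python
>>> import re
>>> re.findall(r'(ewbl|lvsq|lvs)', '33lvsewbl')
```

['lvs', 'ewbl']

Matches: at [2:5] match 'lvs', group 1 = 'lvs'; at [5:9] match 'ewbl', group 1 = 'ewbl'.
`findall` collects group 1 from each match (2 total).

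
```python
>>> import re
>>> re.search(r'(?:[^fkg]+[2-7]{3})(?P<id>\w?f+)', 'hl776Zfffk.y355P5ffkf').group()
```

'hl776Zfff'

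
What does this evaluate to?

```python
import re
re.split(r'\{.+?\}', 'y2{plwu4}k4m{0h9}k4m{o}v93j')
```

['y2', 'k4m', 'k4m', 'v93j']

Because the quantifier is non-greedy, it stops expanding at the earliest point where the rest of the pattern can succeed.
Matches to split on: at [2:9] → '{plwu4}'; at [12:17] → '{0h9}'; at [20:23] → '{o}'.
Splitting on the pattern gives 4 pieces.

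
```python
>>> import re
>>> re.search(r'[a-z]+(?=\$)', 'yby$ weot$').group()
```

The `(?=…)`/`(?<=…)` assertion just peeks at neighbouring text; it doesn't advance the match position.
`re.search` tries every starting position until one works.
The match spans [0:3] → 'yby'.

'yby'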